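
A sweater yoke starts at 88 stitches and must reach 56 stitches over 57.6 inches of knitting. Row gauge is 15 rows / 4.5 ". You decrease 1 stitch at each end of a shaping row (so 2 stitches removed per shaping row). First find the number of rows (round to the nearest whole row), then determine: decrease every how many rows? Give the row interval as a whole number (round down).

Rows = 57.6 × 3.333 = 192.0 → 192 rows.
Stitches to remove: 32 → 16 shaping rows (at 2 st each).
192 / 16 = 12.00 → every 12 rows.

Decrease every 12th row.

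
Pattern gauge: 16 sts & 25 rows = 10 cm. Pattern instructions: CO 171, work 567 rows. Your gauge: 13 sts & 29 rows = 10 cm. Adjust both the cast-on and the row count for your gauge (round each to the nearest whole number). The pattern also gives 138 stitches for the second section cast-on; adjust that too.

Cast on 139 stitches; work 658 rows; second section cast-on 112 stitches.

Stitches: 171 × 13/16 = 138.94 → 139.
Rows: 567 × 29/25 = 657.72 → 658.
second section cast-on: 138 × 13/16 = 112.12 → 112.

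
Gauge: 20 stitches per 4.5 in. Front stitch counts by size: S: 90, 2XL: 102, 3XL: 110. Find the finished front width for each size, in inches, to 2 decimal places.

20/4.5 = 4.444 sts per in.
S: 90 / 4.444 = 20.250 → 20.25 in.
2XL: 102 / 4.444 = 22.950 → 22.95 in.
3XL: 110 / 4.444 = 24.750 → 24.75 in.

S 20.25 inches; 2XL 22.95 inches; 3XL 24.75 inches.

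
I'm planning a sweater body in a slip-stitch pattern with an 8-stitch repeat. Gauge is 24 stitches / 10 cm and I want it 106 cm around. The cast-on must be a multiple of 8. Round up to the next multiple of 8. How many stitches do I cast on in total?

CO 256 sts.

24 / 10 = 2.4 sts per cm.
106 × 2.4 = 254.40 sts.
Next multiple of 8: 256.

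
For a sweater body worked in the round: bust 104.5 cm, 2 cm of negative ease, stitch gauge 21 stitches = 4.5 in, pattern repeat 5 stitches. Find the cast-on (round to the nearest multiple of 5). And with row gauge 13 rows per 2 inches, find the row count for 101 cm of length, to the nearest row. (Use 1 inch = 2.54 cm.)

Cast on 190 stitches; work 258 rows.

Finished = 104.5 − 2 = 102.5 cm.
102.5 cm × 1/2.54 = 40.35 inches.
21/4.5 = 4.667 sts per in; 40.35 × 4.667 = 188.32 sts.
Nearest multiple of 5 → 190.
101 cm = 39.76 inches; × 6.5 = 258.46 → 258 rows.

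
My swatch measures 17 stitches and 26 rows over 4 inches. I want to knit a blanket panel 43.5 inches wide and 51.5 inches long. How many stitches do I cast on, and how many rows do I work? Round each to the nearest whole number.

Stitch gauge = 17/4 = 4.25 sts/in; 43.5 × 4.25 = 184.88 → 185 sts.
Row gauge = 26/4 = 6.5 rows/in; 51.5 × 6.5 = 334.75 → 335 rows.

Cast on 185 stitches and work 335 rows.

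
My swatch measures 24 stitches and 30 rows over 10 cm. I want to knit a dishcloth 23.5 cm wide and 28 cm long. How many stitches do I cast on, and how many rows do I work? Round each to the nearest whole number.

Stitch gauge = 24/10 = 2.4 sts/cm; 23.5 × 2.4 = 56.40 → 56 sts.
Row gauge = 30/10 = 3 rows/cm; 28 × 3 = 84.00 → 84 rows.

Cast on 56 stitches and work 84 rows.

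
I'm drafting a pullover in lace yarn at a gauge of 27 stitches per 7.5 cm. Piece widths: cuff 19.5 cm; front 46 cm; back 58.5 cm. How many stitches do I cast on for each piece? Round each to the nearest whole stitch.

cuff 70; front 166; back 211.

Rate = 27/7.5 = 3.6 sts per cm.
cuff: 19.5 × 3.6 = 70.20 → 70.
front: 46 × 3.6 = 165.60 → 166.
back: 58.5 × 3.6 = 210.60 → 211.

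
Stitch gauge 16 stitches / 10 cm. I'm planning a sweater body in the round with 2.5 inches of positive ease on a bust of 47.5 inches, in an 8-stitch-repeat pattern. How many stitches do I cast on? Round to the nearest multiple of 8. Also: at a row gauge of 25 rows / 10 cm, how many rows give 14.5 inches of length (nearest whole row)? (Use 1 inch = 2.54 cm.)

Finished = 47.5 + 2.5 = 50 inches.
50 inches × 2.54 = 127.00 cm.
16/10 = 1.6 sts per cm; 127.00 × 1.6 = 203.20 sts.
Nearest multiple of 8 → 200.
14.5 inches = 36.83 cm; × 2.5 = 92.08 → 92 rows.

Cast on 200 stitches; work 92 rows.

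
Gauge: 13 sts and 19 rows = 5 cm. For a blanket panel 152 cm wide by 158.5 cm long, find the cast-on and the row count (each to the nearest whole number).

Cast on 395 stitches and work 602 rows.

Stitch gauge = 13/5 = 2.6 sts/cm; 152 × 2.6 = 395.20 → 395 sts.
Row gauge = 19/5 = 3.8 rows/cm; 158.5 × 3.8 = 602.30 → 602 rows.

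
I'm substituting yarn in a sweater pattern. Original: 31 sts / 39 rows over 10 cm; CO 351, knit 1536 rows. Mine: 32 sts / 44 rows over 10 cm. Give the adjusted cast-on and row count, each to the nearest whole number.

Cast on 362 stitches; work 1733 rows.

Stitches: 351 × 32/31 = 362.32 → 362.
Rows: 1536 × 44/39 = 1732.92 → 1733.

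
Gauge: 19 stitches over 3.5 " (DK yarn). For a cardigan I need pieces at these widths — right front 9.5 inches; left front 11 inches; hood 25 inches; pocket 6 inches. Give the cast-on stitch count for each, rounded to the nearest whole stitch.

Rate = 19/3.5 = 5.429 sts per in.
right front: 9.5 × 5.429 = 51.57 → 52.
left front: 11 × 5.429 = 59.71 → 60.
hood: 25 × 5.429 = 135.71 → 136.
pocket: 6 × 5.429 = 32.57 → 33.

right front 52; left front 60; hood 136; pocket 33.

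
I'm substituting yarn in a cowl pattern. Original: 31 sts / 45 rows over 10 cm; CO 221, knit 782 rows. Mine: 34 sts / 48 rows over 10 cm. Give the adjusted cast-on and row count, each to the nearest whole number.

Cast on 242 stitches; work 834 rows.

Stitches: 221 × 34/31 = 242.39 → 242.
Rows: 782 × 48/45 = 834.13 → 834.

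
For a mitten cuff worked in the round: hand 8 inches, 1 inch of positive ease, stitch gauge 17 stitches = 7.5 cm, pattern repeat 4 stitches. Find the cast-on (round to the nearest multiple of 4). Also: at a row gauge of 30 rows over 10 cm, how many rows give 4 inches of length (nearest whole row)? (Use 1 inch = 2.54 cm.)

Finished = 8 + 1 = 9 inches.
9 inches × 2.54 = 22.86 cm.
17/7.5 = 2.267 sts per cm; 22.86 × 2.267 = 51.82 sts.
Nearest multiple of 4 → 52.
4 inches = 10.16 cm; × 3 = 30.48 → 30 rows.

Cast on 52 stitches; work 30 rows.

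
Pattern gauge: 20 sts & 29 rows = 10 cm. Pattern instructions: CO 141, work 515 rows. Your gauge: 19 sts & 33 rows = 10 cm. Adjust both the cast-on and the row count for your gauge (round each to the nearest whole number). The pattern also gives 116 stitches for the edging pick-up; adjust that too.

Stitches: 141 × 19/20 = 133.95 → 134.
Rows: 515 × 33/29 = 586.03 → 586.
edging pick-up: 116 × 19/20 = 110.20 → 110.

Cast on 134 stitches; work 586 rows; edging pick-up 110 stitches.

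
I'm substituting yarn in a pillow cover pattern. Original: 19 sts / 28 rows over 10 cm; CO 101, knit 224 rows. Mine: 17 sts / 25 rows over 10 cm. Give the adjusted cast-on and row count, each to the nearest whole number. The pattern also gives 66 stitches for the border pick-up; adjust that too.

Stitches: 101 × 17/19 = 90.37 → 90.
Rows: 224 × 25/28 = 200.00 → 200.
border pick-up: 66 × 17/19 = 59.05 → 59.

Cast on 90 stitches; work 200 rows; border pick-up 59 stitches.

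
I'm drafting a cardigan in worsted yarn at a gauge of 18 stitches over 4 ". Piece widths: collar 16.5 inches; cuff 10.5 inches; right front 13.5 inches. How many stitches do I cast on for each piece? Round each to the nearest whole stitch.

collar 74; cuff 47; right front 61.

Rate = 18/4 = 4.5 sts per in.
collar: 16.5 × 4.5 = 74.25 → 74.
cuff: 10.5 × 4.5 = 47.25 → 47.
right front: 13.5 × 4.5 = 60.75 → 61.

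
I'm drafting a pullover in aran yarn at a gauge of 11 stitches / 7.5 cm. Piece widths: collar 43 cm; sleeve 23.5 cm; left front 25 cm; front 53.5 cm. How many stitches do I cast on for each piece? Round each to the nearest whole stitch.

Rate = 11/7.5 = 1.467 sts per cm.
collar: 43 × 1.467 = 63.07 → 63.
sleeve: 23.5 × 1.467 = 34.47 → 34.
left front: 25 × 1.467 = 36.67 → 37.
front: 53.5 × 1.467 = 78.47 → 78.

collar 63; sleeve 34; left front 37; front 78.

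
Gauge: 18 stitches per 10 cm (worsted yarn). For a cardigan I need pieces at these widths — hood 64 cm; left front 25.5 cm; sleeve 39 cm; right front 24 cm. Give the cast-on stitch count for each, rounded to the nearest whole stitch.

hood 115; left front 46; sleeve 70; right front 43.

Rate = 18/10 = 1.8 sts per cm.
hood: 64 × 1.8 = 115.20 → 115.
left front: 25.5 × 1.8 = 45.90 → 46.
sleeve: 39 × 1.8 = 70.20 → 70.
right front: 24 × 1.8 = 43.20 → 43.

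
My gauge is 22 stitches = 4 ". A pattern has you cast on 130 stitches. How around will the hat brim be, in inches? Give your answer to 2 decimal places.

22 stitches / 4 inch = 5.5 stitches per inch.
130 / 5.5 = 23.636 inches.

23.64 inches.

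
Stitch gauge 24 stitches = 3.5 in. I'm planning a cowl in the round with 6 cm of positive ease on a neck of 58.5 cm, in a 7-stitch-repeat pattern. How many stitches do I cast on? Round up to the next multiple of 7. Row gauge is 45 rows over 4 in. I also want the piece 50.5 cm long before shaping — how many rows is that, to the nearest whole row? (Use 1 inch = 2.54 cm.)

Cast on 175 stitches; work 224 rows.

Finished = 58.5 + 6 = 64.5 cm.
64.5 cm × 1/2.54 = 25.39 inches.
24/3.5 = 6.857 sts per in; 25.39 × 6.857 = 174.13 sts.
Next multiple of 7 → 175.
50.5 cm = 19.88 inches; × 11.25 = 223.67 → 224 rows.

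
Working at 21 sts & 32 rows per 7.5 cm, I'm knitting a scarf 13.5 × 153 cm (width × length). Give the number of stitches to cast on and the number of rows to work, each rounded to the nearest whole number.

Stitch gauge = 21/7.5 = 2.8 sts/cm; 13.5 × 2.8 = 37.80 → 38 sts.
Row gauge = 32/7.5 = 4.267 rows/cm; 153 × 4.267 = 652.80 → 653 rows.

Cast on 38 stitches and work 653 rows.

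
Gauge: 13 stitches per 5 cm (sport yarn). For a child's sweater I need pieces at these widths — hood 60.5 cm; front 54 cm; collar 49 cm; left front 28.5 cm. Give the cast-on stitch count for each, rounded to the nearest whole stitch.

Rate = 13/5 = 2.6 sts per cm.
hood: 60.5 × 2.6 = 157.30 → 157.
front: 54 × 2.6 = 140.40 → 140.
collar: 49 × 2.6 = 127.40 → 127.
left front: 28.5 × 2.6 = 74.10 → 74.

hood 157; front 140; collar 127; left front 74.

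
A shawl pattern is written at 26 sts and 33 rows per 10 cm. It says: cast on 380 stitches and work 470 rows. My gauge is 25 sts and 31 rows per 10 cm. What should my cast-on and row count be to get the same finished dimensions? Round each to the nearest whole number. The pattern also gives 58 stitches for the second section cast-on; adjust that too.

Stitches: 380 × 25/26 = 365.38 → 365.
Rows: 470 × 31/33 = 441.52 → 442.
second section cast-on: 58 × 25/26 = 55.77 → 56.

Cast on 365 stitches; work 442 rows; second section cast-on 56 stitches.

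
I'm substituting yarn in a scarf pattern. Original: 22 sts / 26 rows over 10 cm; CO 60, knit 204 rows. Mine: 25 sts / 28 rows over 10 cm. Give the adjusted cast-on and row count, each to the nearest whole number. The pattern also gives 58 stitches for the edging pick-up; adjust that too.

Cast on 68 stitches; work 220 rows; edging pick-up 66 stitches.

Stitches: 60 × 25/22 = 68.18 → 68.
Rows: 204 × 28/26 = 219.69 → 220.
edging pick-up: 58 × 25/22 = 65.91 → 66.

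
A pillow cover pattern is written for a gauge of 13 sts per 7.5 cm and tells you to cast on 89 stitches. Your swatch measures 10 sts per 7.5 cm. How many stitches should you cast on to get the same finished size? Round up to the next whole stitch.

CO 69 sts.

Scale factor = 10 / 13 = 0.769.
89 × 10 / 13 = 68.46 sts.
→ 69 sts.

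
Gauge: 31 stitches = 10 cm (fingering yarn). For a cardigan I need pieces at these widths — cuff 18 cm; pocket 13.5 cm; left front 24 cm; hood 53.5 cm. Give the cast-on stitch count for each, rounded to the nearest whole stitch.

cuff 56; pocket 42; left front 74; hood 166.

Rate = 31/10 = 3.1 sts per cm.
cuff: 18 × 3.1 = 55.80 → 56.
pocket: 13.5 × 3.1 = 41.85 → 42.
left front: 24 × 3.1 = 74.40 → 74.
hood: 53.5 × 3.1 = 165.85 → 166.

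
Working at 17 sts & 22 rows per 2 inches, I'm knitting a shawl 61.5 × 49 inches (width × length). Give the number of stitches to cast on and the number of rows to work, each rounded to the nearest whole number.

Stitch gauge = 17/2 = 8.5 sts/in; 61.5 × 8.5 = 522.75 → 523 sts.
Row gauge = 22/2 = 11 rows/in; 49 × 11 = 539.00 → 539 rows.

Cast on 523 stitches and work 539 rows.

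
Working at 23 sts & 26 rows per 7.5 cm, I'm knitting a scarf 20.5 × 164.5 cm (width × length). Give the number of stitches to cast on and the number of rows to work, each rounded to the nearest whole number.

Stitch gauge = 23/7.5 = 3.067 sts/cm; 20.5 × 3.067 = 62.87 → 63 sts.
Row gauge = 26/7.5 = 3.467 rows/cm; 164.5 × 3.467 = 570.27 → 570 rows.

Cast on 63 stitches and work 570 rows.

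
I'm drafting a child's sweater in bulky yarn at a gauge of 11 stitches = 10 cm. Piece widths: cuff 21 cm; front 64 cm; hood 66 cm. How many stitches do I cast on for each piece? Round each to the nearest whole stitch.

Rate = 11/10 = 1.1 sts per cm.
cuff: 21 × 1.1 = 23.10 → 23.
front: 64 × 1.1 = 70.40 → 70.
hood: 66 × 1.1 = 72.60 → 73.

cuff 23; front 70; hood 73.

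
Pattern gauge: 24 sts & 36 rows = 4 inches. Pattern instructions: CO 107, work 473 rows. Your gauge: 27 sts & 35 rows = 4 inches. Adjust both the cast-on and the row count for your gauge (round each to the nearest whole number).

Cast on 120 stitches; work 460 rows.

Stitches: 107 × 27/24 = 120.38 → 120.
Rows: 473 × 35/36 = 459.86 → 460.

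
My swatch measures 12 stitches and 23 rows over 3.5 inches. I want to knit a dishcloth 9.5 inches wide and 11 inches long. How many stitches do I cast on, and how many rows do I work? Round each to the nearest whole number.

Stitch gauge = 12/3.5 = 3.429 sts/in; 9.5 × 3.429 = 32.57 → 33 sts.
Row gauge = 23/3.5 = 6.571 rows/in; 11 × 6.571 = 72.29 → 72 rows.

Cast on 33 stitches and work 72 rows.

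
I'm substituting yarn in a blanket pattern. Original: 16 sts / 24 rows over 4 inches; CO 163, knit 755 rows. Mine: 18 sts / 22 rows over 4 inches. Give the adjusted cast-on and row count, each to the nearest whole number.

Cast on 183 stitches; work 692 rows.

Stitches: 163 × 18/16 = 183.38 → 183.
Rows: 755 × 22/24 = 692.08 → 692.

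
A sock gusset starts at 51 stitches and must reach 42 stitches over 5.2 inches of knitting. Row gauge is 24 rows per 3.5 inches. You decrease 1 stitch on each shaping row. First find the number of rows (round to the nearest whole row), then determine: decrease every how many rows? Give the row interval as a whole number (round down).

Decrease every 4th row.

Rows = 5.2 × 6.857 = 35.7 → 36 rows.
Stitches to remove: 9 → 9 shaping rows (at 1 st each).
36 / 9 = 4.00 → every 4 rows.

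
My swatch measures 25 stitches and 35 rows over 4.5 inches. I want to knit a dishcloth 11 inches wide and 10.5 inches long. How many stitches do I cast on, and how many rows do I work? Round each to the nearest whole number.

Stitch gauge = 25/4.5 = 5.556 sts/in; 11 × 5.556 = 61.11 → 61 sts.
Row gauge = 35/4.5 = 7.778 rows/in; 10.5 × 7.778 = 81.67 → 82 rows.

Cast on 61 stitches and work 82 rows.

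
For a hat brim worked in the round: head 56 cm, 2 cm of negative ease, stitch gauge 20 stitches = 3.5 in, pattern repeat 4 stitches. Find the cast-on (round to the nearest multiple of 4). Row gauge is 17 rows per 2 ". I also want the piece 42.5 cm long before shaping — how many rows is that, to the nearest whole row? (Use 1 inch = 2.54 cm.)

Cast on 120 stitches; work 142 rows.

Finished = 56 − 2 = 54 cm.
54 cm × 1/2.54 = 21.26 inches.
20/3.5 = 5.714 sts per in; 21.26 × 5.714 = 121.48 sts.
Nearest multiple of 4 → 120.
42.5 cm = 16.73 inches; × 8.5 = 142.22 → 142 rows.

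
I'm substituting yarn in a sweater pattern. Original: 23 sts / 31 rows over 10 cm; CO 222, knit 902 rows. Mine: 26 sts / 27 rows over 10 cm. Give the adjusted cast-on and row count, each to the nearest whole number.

Stitches: 222 × 26/23 = 250.96 → 251.
Rows: 902 × 27/31 = 785.61 → 786.

Cast on 251 stitches; work 786 rows.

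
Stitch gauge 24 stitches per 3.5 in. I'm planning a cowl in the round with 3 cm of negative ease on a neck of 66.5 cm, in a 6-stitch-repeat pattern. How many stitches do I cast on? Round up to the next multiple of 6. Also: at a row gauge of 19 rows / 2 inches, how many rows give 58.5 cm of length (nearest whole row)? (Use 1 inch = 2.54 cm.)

Cast on 174 stitches; work 219 rows.

Finished = 66.5 − 3 = 63.5 cm.
63.5 cm × 1/2.54 = 25.00 inches.
24/3.5 = 6.857 sts per in; 25.00 × 6.857 = 171.43 sts.
Next multiple of 6 → 174.
58.5 cm = 23.03 inches; × 9.5 = 218.80 → 219 rows.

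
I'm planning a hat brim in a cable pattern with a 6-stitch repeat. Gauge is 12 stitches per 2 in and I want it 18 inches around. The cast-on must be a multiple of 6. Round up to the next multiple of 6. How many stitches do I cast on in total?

12 / 2 = 6 sts per inch.
18 × 6 = 108.00 sts.
Next multiple of 6: 108.

Cast on 108 stitches.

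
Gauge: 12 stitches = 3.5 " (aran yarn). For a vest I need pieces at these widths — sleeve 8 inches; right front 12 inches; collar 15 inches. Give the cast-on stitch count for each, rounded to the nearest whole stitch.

Rate = 12/3.5 = 3.429 sts per in.
sleeve: 8 × 3.429 = 27.43 → 27.
right front: 12 × 3.429 = 41.14 → 41.
collar: 15 × 3.429 = 51.43 → 51.

sleeve 27; right front 41; collar 51.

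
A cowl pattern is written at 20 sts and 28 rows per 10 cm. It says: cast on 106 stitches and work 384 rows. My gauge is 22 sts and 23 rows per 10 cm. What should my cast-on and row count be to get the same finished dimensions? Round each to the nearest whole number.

Stitches: 106 × 22/20 = 116.60 → 117.
Rows: 384 × 23/28 = 315.43 → 315.

Cast on 117 stitches; work 315 rows.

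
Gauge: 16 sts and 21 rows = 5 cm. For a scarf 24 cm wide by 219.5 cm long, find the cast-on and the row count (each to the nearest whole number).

Cast on 77 stitches and work 922 rows.

Stitch gauge = 16/5 = 3.2 sts/cm; 24 × 3.2 = 76.80 → 77 sts.
Row gauge = 21/5 = 4.2 rows/cm; 219.5 × 4.2 = 921.90 → 922 rows.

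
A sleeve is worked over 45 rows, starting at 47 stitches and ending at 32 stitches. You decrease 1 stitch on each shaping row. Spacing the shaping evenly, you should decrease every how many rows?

Decrease every 3rd row.

Stitches to remove: |32 − 47| = 15.
Shaping rows needed: 15 / 1 = 15.
45 rows / 15 = every 3 rows.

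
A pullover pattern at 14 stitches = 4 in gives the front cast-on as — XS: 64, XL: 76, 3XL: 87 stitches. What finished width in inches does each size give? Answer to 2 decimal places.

XS 18.29 inches; XL 21.71 inches; 3XL 24.86 inches.

14/4 = 3.5 sts per in.
XS: 64 / 3.5 = 18.286 → 18.29 in.
XL: 76 / 3.5 = 21.714 → 21.71 in.
3XL: 87 / 3.5 = 24.857 → 24.86 in.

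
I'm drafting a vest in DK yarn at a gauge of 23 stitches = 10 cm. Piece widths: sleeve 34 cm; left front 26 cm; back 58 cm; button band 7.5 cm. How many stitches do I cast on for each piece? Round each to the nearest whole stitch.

Rate = 23/10 = 2.3 sts per cm.
sleeve: 34 × 2.3 = 78.20 → 78.
left front: 26 × 2.3 = 59.80 → 60.
back: 58 × 2.3 = 133.40 → 133.
button band: 7.5 × 2.3 = 17.25 → 17.

sleeve 78; left front 60; back 133; button band 17.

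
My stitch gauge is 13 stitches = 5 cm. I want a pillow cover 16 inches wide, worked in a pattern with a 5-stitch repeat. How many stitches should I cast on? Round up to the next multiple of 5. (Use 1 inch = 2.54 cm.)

CO 110 sts.

16 in = 16 × 2.54 = 40.64 cm.
13 / 5 = 2.6 sts/cm.
40.64 × 2.6 = 105.66 sts.
→ 110.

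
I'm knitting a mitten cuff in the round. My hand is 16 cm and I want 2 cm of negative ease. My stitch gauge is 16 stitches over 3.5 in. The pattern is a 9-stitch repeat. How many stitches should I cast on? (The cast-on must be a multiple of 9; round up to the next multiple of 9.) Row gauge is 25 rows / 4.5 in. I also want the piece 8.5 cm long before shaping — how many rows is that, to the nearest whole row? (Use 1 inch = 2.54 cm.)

Cast on 27 stitches; work 19 rows.

Finished = 16 − 2 = 14 cm.
14 cm × 1/2.54 = 5.51 inches.
16/3.5 = 4.571 sts per in; 5.51 × 4.571 = 25.20 sts.
Next multiple of 9 → 27.
8.5 cm = 3.35 inches; × 5.556 = 18.59 → 19 rows.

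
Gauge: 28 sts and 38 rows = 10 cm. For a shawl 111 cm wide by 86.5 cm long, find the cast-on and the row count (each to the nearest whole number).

Stitch gauge = 28/10 = 2.8 sts/cm; 111 × 2.8 = 310.80 → 311 sts.
Row gauge = 38/10 = 3.8 rows/cm; 86.5 × 3.8 = 328.70 → 329 rows.

Cast on 311 stitches and work 329 rows.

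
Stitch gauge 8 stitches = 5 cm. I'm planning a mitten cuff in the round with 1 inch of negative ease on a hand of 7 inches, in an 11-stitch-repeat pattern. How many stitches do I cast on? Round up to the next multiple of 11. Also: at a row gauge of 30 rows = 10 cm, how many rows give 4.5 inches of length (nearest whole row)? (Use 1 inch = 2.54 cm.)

Finished = 7 − 1 = 6 inches.
6 inches × 2.54 = 15.24 cm.
8/5 = 1.6 sts per cm; 15.24 × 1.6 = 24.38 sts.
Next multiple of 11 → 33.
4.5 inches = 11.43 cm; × 3 = 34.29 → 34 rows.

Cast on 33 stitches; work 34 rows.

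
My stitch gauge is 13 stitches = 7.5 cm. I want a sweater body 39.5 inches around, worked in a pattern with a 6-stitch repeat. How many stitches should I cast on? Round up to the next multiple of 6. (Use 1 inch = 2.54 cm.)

39.5 in = 39.5 × 2.54 = 100.33 cm.
13 / 7.5 = 1.733 sts/cm.
100.33 × 1.733 = 173.91 sts.
→ 174.

Cast on 174 stitches.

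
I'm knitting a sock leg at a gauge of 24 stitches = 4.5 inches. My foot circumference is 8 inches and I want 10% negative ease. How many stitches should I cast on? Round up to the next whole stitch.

Finished = 8 × 0.90 = 7.20 in.
24 / 4.5 = 5.333 sts per inch.
7.20 × 5.333 = 38.40 sts.
→ 39 sts.

Cast on 39 stitches.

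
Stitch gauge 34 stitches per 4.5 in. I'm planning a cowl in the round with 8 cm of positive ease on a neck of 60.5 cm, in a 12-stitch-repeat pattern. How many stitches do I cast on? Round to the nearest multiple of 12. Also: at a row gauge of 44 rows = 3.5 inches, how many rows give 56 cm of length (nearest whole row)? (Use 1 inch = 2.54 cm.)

Finished = 60.5 + 8 = 68.5 cm.
68.5 cm × 1/2.54 = 26.97 inches.
34/4.5 = 7.556 sts per in; 26.97 × 7.556 = 203.76 sts.
Nearest multiple of 12 → 204.
56 cm = 22.05 inches; × 12.571 = 277.17 → 277 rows.

Cast on 204 stitches; work 277 rows.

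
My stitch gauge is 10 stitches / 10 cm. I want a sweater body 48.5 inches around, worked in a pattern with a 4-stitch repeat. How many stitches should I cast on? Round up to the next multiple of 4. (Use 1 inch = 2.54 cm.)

48.5 in = 48.5 × 2.54 = 123.19 cm.
10 / 10 = 1 sts/cm.
123.19 × 1 = 123.19 sts.
→ 124.

124 stitches.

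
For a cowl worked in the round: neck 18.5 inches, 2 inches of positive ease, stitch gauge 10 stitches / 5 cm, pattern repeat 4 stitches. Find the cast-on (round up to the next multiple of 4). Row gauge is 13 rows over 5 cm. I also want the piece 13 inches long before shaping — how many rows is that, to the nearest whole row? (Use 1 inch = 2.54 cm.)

Cast on 108 stitches; work 86 rows.

Finished = 18.5 + 2 = 20.5 inches.
20.5 inches × 2.54 = 52.07 cm.
10/5 = 2 sts per cm; 52.07 × 2 = 104.14 sts.
Next multiple of 4 → 108.
13 inches = 33.02 cm; × 2.6 = 85.85 → 86 rows.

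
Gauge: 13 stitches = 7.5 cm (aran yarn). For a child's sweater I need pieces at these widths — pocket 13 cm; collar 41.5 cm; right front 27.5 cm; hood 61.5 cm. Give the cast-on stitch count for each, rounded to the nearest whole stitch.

Rate = 13/7.5 = 1.733 sts per cm.
pocket: 13 × 1.733 = 22.53 → 23.
collar: 41.5 × 1.733 = 71.93 → 72.
right front: 27.5 × 1.733 = 47.67 → 48.
hood: 61.5 × 1.733 = 106.60 → 107.

pocket 23; collar 72; right front 48; hood 107.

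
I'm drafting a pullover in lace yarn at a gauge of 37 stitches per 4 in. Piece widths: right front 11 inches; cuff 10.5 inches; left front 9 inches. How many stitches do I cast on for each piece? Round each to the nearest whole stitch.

right front 102; cuff 97; left front 83.

Rate = 37/4 = 9.25 sts per in.
right front: 11 × 9.25 = 101.75 → 102.
cuff: 10.5 × 9.25 = 97.12 → 97.
left front: 9 × 9.25 = 83.25 → 83.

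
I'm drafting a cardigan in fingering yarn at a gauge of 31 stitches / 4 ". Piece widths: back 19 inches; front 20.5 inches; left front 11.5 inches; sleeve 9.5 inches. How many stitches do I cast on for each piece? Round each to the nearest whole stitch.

Rate = 31/4 = 7.75 sts per in.
back: 19 × 7.75 = 147.25 → 147.
front: 20.5 × 7.75 = 158.88 → 159.
left front: 11.5 × 7.75 = 89.12 → 89.
sleeve: 9.5 × 7.75 = 73.62 → 74.

back 147; front 159; left front 89; sleeve 74.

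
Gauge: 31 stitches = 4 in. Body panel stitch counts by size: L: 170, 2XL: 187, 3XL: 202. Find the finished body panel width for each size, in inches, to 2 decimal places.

31/4 = 7.75 sts per in.
L: 170 / 7.75 = 21.935 → 21.94 in.
2XL: 187 / 7.75 = 24.129 → 24.13 in.
3XL: 202 / 7.75 = 26.065 → 26.06 in.

L 21.94 inches; 2XL 24.13 inches; 3XL 26.06 inches.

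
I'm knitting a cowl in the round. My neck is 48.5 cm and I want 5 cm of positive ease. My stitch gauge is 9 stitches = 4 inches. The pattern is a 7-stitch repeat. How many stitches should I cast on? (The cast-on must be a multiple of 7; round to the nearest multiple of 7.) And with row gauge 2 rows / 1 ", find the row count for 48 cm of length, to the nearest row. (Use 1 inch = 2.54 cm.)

Cast on 49 stitches; work 38 rows.

Finished = 48.5 + 5 = 53.5 cm.
53.5 cm × 1/2.54 = 21.06 inches.
9/4 = 2.25 sts per in; 21.06 × 2.25 = 47.39 sts.
Nearest multiple of 7 → 49.
48 cm = 18.90 inches; × 2 = 37.80 → 38 rows.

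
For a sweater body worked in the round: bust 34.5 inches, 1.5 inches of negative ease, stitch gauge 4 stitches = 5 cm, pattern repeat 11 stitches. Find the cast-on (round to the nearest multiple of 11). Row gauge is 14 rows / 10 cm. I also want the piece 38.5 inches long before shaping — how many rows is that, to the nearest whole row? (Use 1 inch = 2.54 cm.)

Finished = 34.5 − 1.5 = 33 inches.
33 inches × 2.54 = 83.82 cm.
4/5 = 0.8 sts per cm; 83.82 × 0.8 = 67.06 sts.
Nearest multiple of 11 → 66.
38.5 inches = 97.79 cm; × 1.4 = 136.91 → 137 rows.

Cast on 66 stitches; work 137 rows.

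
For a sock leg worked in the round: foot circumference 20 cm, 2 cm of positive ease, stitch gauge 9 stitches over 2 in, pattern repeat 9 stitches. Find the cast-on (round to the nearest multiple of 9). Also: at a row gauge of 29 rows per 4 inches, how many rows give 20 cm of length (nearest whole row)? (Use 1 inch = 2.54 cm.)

Finished = 20 + 2 = 22 cm.
22 cm × 1/2.54 = 8.66 inches.
9/2 = 4.5 sts per in; 8.66 × 4.5 = 38.98 sts.
Nearest multiple of 9 → 36.
20 cm = 7.87 inches; × 7.25 = 57.09 → 57 rows.

Cast on 36 stitches; work 57 rows.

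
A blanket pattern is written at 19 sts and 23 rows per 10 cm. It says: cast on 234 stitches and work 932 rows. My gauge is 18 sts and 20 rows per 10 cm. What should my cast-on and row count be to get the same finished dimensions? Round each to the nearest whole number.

Cast on 222 stitches; work 810 rows.

Stitches: 234 × 18/19 = 221.68 → 222.
Rows: 932 × 20/23 = 810.43 → 810.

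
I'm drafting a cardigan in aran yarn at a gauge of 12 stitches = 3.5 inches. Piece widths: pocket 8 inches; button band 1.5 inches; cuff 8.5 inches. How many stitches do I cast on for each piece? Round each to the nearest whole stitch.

pocket 27; button band 5; cuff 29.

Rate = 12/3.5 = 3.429 sts per in.
pocket: 8 × 3.429 = 27.43 → 27.
button band: 1.5 × 3.429 = 5.14 → 5.
cuff: 8.5 × 3.429 = 29.14 → 29.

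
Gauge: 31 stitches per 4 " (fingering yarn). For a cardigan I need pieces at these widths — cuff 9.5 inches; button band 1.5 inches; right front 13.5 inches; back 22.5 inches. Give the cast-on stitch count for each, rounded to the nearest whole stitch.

cuff 74; button band 12; right front 105; back 174.

Rate = 31/4 = 7.75 sts per in.
cuff: 9.5 × 7.75 = 73.62 → 74.
button band: 1.5 × 7.75 = 11.62 → 12.
right front: 13.5 × 7.75 = 104.62 → 105.
back: 22.5 × 7.75 = 174.38 → 174.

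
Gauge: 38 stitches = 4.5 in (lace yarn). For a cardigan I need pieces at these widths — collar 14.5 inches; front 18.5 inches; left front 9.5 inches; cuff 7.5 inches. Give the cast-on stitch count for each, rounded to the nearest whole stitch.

collar 122; front 156; left front 80; cuff 63.

Rate = 38/4.5 = 8.444 sts per in.
collar: 14.5 × 8.444 = 122.44 → 122.
front: 18.5 × 8.444 = 156.22 → 156.
left front: 9.5 × 8.444 = 80.22 → 80.
cuff: 7.5 × 8.444 = 63.33 → 63.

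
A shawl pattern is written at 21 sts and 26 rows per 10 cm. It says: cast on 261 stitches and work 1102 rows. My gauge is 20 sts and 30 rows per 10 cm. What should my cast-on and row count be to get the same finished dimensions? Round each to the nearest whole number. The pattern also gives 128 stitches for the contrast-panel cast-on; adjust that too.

Stitches: 261 × 20/21 = 248.57 → 249.
Rows: 1102 × 30/26 = 1271.54 → 1272.
contrast-panel cast-on: 128 × 20/21 = 121.90 → 122.

Cast on 249 stitches; work 1272 rows; contrast-panel cast-on 122 stitches.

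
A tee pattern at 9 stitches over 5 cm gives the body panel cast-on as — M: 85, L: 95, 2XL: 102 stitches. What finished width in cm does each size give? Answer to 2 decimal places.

M 47.22 cm; L 52.78 cm; 2XL 56.67 cm.

9/5 = 1.8 sts per cm.
M: 85 / 1.8 = 47.222 → 47.22 cm.
L: 95 / 1.8 = 52.778 → 52.78 cm.
2XL: 102 / 1.8 = 56.667 → 56.67 cm.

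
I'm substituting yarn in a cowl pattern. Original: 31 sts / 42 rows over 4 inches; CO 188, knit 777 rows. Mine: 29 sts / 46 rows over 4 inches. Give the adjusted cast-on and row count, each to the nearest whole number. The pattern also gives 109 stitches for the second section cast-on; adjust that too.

Cast on 176 stitches; work 851 rows; second section cast-on 102 stitches.

Stitches: 188 × 29/31 = 175.87 → 176.
Rows: 777 × 46/42 = 851.00 → 851.
second section cast-on: 109 × 29/31 = 101.97 → 102.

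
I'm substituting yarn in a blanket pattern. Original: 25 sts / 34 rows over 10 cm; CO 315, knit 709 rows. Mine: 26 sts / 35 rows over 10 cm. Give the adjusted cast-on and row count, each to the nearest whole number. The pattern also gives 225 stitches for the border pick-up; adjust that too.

Cast on 328 stitches; work 730 rows; border pick-up 234 stitches.

Stitches: 315 × 26/25 = 327.60 → 328.
Rows: 709 × 35/34 = 729.85 → 730.
border pick-up: 225 × 26/25 = 234.00 → 234.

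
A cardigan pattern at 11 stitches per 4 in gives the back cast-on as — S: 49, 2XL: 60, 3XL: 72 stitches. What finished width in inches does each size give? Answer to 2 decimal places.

11/4 = 2.75 sts per in.
S: 49 / 2.75 = 17.818 → 17.82 in.
2XL: 60 / 2.75 = 21.818 → 21.82 in.
3XL: 72 / 2.75 = 26.182 → 26.18 in.

S 17.82 inches; 2XL 21.82 inches; 3XL 26.18 inches.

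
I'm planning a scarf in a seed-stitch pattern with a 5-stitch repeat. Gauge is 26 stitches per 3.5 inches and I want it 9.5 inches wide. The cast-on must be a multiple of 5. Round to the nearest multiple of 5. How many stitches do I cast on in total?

70 stitches.

26 / 3.5 = 7.429 sts per inch.
9.5 × 7.429 = 70.57 sts.
Nearest multiple of 5: 70.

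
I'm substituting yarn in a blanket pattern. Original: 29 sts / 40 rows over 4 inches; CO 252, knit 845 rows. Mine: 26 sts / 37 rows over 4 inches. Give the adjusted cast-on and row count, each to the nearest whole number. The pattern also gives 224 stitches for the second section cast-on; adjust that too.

Stitches: 252 × 26/29 = 225.93 → 226.
Rows: 845 × 37/40 = 781.62 → 782.
second section cast-on: 224 × 26/29 = 200.83 → 201.

Cast on 226 stitches; work 782 rows; second section cast-on 201 stitches.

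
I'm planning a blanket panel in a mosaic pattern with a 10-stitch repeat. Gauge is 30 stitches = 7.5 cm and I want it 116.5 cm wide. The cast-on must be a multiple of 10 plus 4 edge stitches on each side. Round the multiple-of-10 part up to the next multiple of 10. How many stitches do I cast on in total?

468 stitches.

30 / 7.5 = 4 sts per cm.
116.5 × 4 = 466.00 sts.
Less 8 edge sts → 458.00 for the repeat.
Next multiple of 10: 460.
Add back 8 edge sts → 468.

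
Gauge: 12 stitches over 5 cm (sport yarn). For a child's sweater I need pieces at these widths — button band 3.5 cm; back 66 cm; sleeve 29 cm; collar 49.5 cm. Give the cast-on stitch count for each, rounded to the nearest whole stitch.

Rate = 12/5 = 2.4 sts per cm.
button band: 3.5 × 2.4 = 8.40 → 8.
back: 66 × 2.4 = 158.40 → 158.
sleeve: 29 × 2.4 = 69.60 → 70.
collar: 49.5 × 2.4 = 118.80 → 119.

button band 8; back 158; sleeve 70; collar 119.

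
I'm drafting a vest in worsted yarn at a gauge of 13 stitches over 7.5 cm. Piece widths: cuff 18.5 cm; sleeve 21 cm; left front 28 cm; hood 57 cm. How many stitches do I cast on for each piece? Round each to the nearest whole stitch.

Rate = 13/7.5 = 1.733 sts per cm.
cuff: 18.5 × 1.733 = 32.07 → 32.
sleeve: 21 × 1.733 = 36.40 → 36.
left front: 28 × 1.733 = 48.53 → 49.
hood: 57 × 1.733 = 98.80 → 99.

cuff 32; sleeve 36; left front 49; hood 99.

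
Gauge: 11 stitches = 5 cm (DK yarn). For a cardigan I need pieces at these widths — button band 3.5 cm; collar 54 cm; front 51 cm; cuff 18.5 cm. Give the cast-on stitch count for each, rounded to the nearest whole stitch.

Rate = 11/5 = 2.2 sts per cm.
button band: 3.5 × 2.2 = 7.70 → 8.
collar: 54 × 2.2 = 118.80 → 119.
front: 51 × 2.2 = 112.20 → 112.
cuff: 18.5 × 2.2 = 40.70 → 41.

button band 8; collar 119; front 112; cuff 41.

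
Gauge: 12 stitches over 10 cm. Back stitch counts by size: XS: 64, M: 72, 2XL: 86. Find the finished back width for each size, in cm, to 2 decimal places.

XS 53.33 cm; M 60.00 cm; 2XL 71.67 cm.

12/10 = 1.2 sts per cm.
XS: 64 / 1.2 = 53.333 → 53.33 cm.
M: 72 / 1.2 = 60.000 → 60.00 cm.
2XL: 86 / 1.2 = 71.667 → 71.67 cm.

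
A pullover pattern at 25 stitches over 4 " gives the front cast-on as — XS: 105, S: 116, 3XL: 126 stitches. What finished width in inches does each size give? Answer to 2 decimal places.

XS 16.80 inches; S 18.56 inches; 3XL 20.16 inches.

25/4 = 6.25 sts per in.
XS: 105 / 6.25 = 16.800 → 16.80 in.
S: 116 / 6.25 = 18.560 → 18.56 in.
3XL: 126 / 6.25 = 20.160 → 20.16 in.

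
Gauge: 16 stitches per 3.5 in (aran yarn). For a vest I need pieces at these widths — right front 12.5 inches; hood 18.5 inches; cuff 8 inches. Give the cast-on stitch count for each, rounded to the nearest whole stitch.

Rate = 16/3.5 = 4.571 sts per in.
right front: 12.5 × 4.571 = 57.14 → 57.
hood: 18.5 × 4.571 = 84.57 → 85.
cuff: 8 × 4.571 = 36.57 → 37.

right front 57; hood 85; cuff 37.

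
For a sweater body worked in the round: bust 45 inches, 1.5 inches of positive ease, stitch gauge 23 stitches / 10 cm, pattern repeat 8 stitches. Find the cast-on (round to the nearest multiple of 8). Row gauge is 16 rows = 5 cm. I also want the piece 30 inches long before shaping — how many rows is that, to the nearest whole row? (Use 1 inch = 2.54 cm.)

Finished = 45 + 1.5 = 46.5 inches.
46.5 inches × 2.54 = 118.11 cm.
23/10 = 2.3 sts per cm; 118.11 × 2.3 = 271.65 sts.
Nearest multiple of 8 → 272.
30 inches = 76.20 cm; × 3.2 = 243.84 → 244 rows.

Cast on 272 stitches; work 244 rows.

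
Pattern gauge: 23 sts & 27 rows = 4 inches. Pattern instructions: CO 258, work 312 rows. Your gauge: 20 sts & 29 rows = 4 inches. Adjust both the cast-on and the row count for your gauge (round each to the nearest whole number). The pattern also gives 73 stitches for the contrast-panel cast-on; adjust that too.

Stitches: 258 × 20/23 = 224.35 → 224.
Rows: 312 × 29/27 = 335.11 → 335.
contrast-panel cast-on: 73 × 20/23 = 63.48 → 63.

Cast on 224 stitches; work 335 rows; contrast-panel cast-on 63 stitches.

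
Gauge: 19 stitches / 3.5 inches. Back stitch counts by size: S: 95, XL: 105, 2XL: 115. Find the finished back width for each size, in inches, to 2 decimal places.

S 17.50 inches; XL 19.34 inches; 2XL 21.18 inches.

19/3.5 = 5.429 sts per in.
S: 95 / 5.429 = 17.500 → 17.50 in.
XL: 105 / 5.429 = 19.342 → 19.34 in.
2XL: 115 / 5.429 = 21.184 → 21.18 in.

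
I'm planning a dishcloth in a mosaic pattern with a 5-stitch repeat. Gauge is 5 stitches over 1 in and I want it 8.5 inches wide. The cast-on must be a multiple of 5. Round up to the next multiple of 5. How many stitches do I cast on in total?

5 / 1 = 5 sts per inch.
8.5 × 5 = 42.50 sts.
Next multiple of 5: 45.

Cast on 45 stitches.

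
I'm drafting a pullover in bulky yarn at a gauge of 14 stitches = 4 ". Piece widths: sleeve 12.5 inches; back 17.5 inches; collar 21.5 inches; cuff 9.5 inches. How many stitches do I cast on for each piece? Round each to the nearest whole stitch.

sleeve 44; back 61; collar 75; cuff 33.

Rate = 14/4 = 3.5 sts per in.
sleeve: 12.5 × 3.5 = 43.75 → 44.
back: 17.5 × 3.5 = 61.25 → 61.
collar: 21.5 × 3.5 = 75.25 → 75.
cuff: 9.5 × 3.5 = 33.25 → 33.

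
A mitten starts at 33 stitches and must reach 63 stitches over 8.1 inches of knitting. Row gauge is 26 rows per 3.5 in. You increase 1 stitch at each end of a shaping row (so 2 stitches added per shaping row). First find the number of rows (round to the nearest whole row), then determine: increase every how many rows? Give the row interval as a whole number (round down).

Rows = 8.1 × 7.429 = 60.2 → 60 rows.
Stitches to add: 30 → 15 shaping rows (at 2 st each).
60 / 15 = 4.00 → every 4 rows.

Increase every 4th row.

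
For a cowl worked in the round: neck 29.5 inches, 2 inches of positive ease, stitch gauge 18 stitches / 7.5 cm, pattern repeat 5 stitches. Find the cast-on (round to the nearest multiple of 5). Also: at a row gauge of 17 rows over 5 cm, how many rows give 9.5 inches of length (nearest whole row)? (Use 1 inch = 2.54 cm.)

Finished = 29.5 + 2 = 31.5 inches.
31.5 inches × 2.54 = 80.01 cm.
18/7.5 = 2.4 sts per cm; 80.01 × 2.4 = 192.02 sts.
Nearest multiple of 5 → 190.
9.5 inches = 24.13 cm; × 3.4 = 82.04 → 82 rows.

Cast on 190 stitches; work 82 rows.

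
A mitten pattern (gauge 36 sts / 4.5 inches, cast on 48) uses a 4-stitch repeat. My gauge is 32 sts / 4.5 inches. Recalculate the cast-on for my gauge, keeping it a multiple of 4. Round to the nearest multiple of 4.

48 × 32 / 36 = 42.67.
Nearest multiple of 4: 44.

CO 44 sts.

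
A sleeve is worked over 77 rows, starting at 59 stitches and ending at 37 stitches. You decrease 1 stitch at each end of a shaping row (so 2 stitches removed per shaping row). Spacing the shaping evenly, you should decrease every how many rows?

Decrease every 7th row.

Stitches to remove: |37 − 59| = 22.
Shaping rows needed: 22 / 2 = 11.
77 rows / 11 = every 7 rows.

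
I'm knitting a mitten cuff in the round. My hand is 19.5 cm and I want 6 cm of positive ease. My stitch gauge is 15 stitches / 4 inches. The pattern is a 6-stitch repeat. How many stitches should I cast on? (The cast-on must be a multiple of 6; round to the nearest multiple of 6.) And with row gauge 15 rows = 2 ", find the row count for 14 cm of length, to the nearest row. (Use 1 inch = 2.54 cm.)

Finished = 19.5 + 6 = 25.5 cm.
25.5 cm × 1/2.54 = 10.04 inches.
15/4 = 3.75 sts per in; 10.04 × 3.75 = 37.65 sts.
Nearest multiple of 6 → 36.
14 cm = 5.51 inches; × 7.5 = 41.34 → 41 rows.

Cast on 36 stitches; work 41 rows.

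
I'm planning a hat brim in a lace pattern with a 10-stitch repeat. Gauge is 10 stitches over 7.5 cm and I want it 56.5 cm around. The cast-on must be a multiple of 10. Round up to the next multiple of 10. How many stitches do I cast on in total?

10 / 7.5 = 1.333 sts per cm.
56.5 × 1.333 = 75.33 sts.
Next multiple of 10: 80.

80 stitches.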